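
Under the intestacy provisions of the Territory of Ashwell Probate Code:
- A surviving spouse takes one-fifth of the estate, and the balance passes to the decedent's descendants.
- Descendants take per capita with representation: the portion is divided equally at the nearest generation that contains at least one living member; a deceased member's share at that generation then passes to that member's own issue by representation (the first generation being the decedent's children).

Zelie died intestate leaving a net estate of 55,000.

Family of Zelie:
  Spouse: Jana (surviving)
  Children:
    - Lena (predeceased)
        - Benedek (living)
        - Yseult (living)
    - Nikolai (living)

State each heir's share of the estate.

Jana: 11,000; Benedek: 11,000; Yseult: 11,000; Nikolai: 22,000

Jana takes one-fifth of 55,000 = 11,000. The remaining 44,000 passes to the descendants.
The descendants' portion (44,000) is divided into 2 shares of 22,000: Nikolai takes 22,000; Lena's 22,000 share passes to Lena's issue.
Lena's share (22,000) is divided into 2 shares of 11,000: Benedek and Yseult each take 11,000.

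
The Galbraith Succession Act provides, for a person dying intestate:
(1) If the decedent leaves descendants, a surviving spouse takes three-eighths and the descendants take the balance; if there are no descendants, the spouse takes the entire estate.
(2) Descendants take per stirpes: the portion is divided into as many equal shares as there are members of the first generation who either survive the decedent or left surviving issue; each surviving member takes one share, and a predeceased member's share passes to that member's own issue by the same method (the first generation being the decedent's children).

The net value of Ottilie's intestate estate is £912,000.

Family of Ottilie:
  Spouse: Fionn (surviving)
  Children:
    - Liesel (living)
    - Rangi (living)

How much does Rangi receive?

Fionn takes three-eighths of £912,000 = £342,000. The remaining £570,000 passes to the descendants.
The descendants' portion (£570,000) is divided into 2 shares of £285,000: Liesel and Rangi each take £285,000.

Rangi receives £285,000.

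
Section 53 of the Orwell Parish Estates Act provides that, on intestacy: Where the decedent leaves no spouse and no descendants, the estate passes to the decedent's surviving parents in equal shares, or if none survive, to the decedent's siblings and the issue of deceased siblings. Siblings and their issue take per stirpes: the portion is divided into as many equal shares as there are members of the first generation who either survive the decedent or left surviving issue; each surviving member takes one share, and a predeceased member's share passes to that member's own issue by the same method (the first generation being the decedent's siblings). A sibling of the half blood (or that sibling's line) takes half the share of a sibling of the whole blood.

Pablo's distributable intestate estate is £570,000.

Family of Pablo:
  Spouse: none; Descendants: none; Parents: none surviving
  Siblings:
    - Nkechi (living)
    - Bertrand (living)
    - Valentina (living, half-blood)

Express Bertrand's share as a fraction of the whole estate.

The entire £570,000 passes to the siblings and their issue.
Counting each half-blood sibling's line as half a unit, there are 5/2 units in £570,000, so one unit is £228,000. Whole-blood lines (Nkechi and Bertrand) take £228,000 each; half-blood lines (Valentina) take £114,000 each.

Bertrand receives 2/5 of the estate.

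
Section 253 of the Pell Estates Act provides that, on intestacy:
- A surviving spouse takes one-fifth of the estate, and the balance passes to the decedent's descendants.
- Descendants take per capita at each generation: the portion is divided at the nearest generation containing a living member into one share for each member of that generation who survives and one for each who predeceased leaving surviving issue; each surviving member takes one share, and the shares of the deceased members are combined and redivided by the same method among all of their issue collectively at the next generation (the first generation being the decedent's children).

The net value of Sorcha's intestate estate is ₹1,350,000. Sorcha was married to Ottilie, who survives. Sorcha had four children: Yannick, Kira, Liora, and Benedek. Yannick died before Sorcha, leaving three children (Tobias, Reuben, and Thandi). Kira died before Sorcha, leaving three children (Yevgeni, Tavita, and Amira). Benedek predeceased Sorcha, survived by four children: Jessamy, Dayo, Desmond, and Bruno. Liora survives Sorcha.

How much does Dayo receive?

Ottilie takes one-fifth of ₹1,350,000 = ₹270,000. The remaining ₹1,080,000 passes to the descendants.
The descendants' portion (₹1,080,000) is divided at the children's generation into 4 shares of ₹270,000. Liora takes ₹270,000. The 3 shares of the deceased (Yannick, Kira, and Benedek) are combined into a pool of ₹810,000.
That pool (₹810,000) is divided at the grandchildren's generation equally among Tobias, Reuben, Thandi, Yevgeni, Tavita, Amira, Jessamy, Dayo, Desmond, and Bruno: ₹81,000 each.

Dayo receives ₹81,000.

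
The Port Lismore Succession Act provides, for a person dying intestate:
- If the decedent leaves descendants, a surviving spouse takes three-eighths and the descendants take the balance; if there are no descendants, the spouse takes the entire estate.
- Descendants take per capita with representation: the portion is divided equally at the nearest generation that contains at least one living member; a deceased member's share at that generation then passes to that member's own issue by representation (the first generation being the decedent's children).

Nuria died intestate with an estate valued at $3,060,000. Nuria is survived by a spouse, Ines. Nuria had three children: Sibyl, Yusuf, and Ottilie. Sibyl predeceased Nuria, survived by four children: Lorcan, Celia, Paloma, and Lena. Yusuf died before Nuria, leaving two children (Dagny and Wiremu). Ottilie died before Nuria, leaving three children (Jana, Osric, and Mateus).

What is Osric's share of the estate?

Ines takes three-eighths of $3,060,000 = $1,147,500. The remaining $1,912,500 passes to the descendants.
No child survives, so the initial division is made at the grandchildren's generation.
The descendants' portion ($1,912,500) is divided into 9 shares of $212,500: Lorcan, Celia, Paloma, Lena, Dagny, Wiremu, Jana, Osric, and Mateus each take $212,500.

Osric receives $212,500.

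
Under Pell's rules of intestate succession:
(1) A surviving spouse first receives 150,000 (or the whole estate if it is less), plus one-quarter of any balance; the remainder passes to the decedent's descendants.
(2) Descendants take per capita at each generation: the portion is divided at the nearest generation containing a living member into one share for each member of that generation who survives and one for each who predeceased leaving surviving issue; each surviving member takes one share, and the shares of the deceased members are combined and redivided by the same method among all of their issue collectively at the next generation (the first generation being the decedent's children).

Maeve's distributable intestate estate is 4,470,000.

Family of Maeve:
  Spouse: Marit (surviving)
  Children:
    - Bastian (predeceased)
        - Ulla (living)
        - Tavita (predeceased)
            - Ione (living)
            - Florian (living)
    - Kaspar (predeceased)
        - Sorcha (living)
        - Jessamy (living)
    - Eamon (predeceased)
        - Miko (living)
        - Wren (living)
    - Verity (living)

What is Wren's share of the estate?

Marit first takes 150,000, leaving a balance of 4,320,000. Marit then takes one-quarter of the balance (1,080,000), for a total of 1,230,000. The remaining 3,240,000 passes to the descendants.
The descendants' portion (3,240,000) is divided at the children's generation into 4 shares of 810,000. Verity takes 810,000. The 3 shares of the deceased (Bastian, Kaspar, and Eamon) are combined into a pool of 2,430,000.
That pool (2,430,000) is divided at the grandchildren's generation into 6 shares of 405,000. Ulla, Sorcha, Jessamy, Miko, and Wren each take 405,000. The remaining share for the deceased Tavita (405,000) is carried to the next generation.
That pool (405,000) is divided at the great-grandchildren's generation equally among Ione and Florian: 202,500 each.

Wren receives 405,000.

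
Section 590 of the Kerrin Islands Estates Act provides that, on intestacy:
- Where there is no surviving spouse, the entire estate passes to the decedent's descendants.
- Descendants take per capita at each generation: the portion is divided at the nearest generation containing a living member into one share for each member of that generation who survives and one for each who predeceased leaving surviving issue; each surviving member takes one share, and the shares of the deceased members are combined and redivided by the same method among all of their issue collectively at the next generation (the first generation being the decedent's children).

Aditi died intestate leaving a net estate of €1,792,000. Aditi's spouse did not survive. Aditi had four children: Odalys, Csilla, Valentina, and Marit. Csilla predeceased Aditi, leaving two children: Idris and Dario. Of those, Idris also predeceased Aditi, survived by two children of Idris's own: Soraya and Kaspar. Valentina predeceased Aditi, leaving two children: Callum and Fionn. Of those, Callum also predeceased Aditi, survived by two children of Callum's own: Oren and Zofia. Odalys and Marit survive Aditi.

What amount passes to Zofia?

The entire €1,792,000 passes to the descendants.
That amount (€1,792,000) is divided at the children's generation into 4 shares of €448,000. Odalys and Marit each take €448,000. The 2 shares of the deceased (Csilla and Valentina) are combined into a pool of €896,000.
That pool (€896,000) is divided at the grandchildren's generation into 4 shares of €224,000. Dario and Fionn each take €224,000. The 2 shares of the deceased (Idris and Callum) are combined into a pool of €448,000.
That pool (€448,000) is divided at the great-grandchildren's generation equally among Soraya, Kaspar, Oren, and Zofia: €112,000 each.

Zofia receives €112,000.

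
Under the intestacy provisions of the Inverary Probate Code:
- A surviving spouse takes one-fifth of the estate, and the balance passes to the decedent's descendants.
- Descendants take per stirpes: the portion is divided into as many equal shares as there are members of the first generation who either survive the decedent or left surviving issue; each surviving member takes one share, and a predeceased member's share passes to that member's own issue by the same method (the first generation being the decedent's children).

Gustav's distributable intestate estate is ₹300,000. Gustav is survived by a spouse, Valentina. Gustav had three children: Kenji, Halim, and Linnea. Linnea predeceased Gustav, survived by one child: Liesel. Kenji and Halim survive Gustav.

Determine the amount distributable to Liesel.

Liesel receives ₹80,000.

Valentina takes one-fifth of ₹300,000 = ₹60,000. The remaining ₹240,000 passes to the descendants.
The descendants' portion (₹240,000) is divided into 3 shares of ₹80,000: Kenji and Halim each take ₹80,000; Linnea's ₹80,000 share passes to Linnea's issue.
Linnea's share (₹80,000) passes entirely to Liesel.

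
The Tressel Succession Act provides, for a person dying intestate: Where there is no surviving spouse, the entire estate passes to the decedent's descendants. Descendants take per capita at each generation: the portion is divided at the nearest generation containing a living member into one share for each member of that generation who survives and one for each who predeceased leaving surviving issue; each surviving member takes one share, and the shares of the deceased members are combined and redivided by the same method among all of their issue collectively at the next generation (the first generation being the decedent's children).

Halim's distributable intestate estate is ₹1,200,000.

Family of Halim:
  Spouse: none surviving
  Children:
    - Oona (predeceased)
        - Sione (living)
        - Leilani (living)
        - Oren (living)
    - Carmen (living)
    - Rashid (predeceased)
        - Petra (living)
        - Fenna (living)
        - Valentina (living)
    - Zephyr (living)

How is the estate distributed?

The entire ₹1,200,000 passes to the descendants.
That amount (₹1,200,000) is divided at the children's generation into 4 shares of ₹300,000. Carmen and Zephyr each take ₹300,000. The 2 shares of the deceased (Oona and Rashid) are combined into a pool of ₹600,000.
That pool (₹600,000) is divided at the grandchildren's generation equally among Sione, Leilani, Oren, Petra, Fenna, and Valentina: ₹100,000 each.

Sione: ₹100,000; Leilani: ₹100,000; Oren: ₹100,000; Carmen: ₹300,000; Petra: ₹100,000; Fenna: ₹100,000; Valentina: ₹100,000; Zephyr: ₹300,000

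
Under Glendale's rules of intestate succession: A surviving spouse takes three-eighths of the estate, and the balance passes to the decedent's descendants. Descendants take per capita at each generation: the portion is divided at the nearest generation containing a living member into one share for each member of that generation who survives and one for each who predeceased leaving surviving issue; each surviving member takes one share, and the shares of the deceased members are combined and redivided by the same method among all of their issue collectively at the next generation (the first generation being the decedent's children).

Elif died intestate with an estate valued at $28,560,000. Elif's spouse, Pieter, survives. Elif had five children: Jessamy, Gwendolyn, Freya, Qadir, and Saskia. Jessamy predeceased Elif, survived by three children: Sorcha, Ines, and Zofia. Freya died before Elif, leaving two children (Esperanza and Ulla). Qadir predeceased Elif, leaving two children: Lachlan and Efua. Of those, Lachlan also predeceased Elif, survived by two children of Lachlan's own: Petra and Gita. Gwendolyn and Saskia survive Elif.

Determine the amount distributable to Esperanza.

Esperanza receives $1,530,000.

Pieter takes three-eighths of $28,560,000 = $10,710,000. The remaining $17,850,000 passes to the descendants.
The descendants' portion ($17,850,000) is divided at the children's generation into 5 shares of $3,570,000. Gwendolyn and Saskia each take $3,570,000. The 3 shares of the deceased (Jessamy, Freya, and Qadir) are combined into a pool of $10,710,000.
That pool ($10,710,000) is divided at the grandchildren's generation into 7 shares of $1,530,000. Sorcha, Ines, Zofia, Esperanza, Ulla, and Efua each take $1,530,000. The remaining share for the deceased Lachlan ($1,530,000) is carried to the next generation.
That pool ($1,530,000) is divided at the great-grandchildren's generation equally among Petra and Gita: $765,000 each.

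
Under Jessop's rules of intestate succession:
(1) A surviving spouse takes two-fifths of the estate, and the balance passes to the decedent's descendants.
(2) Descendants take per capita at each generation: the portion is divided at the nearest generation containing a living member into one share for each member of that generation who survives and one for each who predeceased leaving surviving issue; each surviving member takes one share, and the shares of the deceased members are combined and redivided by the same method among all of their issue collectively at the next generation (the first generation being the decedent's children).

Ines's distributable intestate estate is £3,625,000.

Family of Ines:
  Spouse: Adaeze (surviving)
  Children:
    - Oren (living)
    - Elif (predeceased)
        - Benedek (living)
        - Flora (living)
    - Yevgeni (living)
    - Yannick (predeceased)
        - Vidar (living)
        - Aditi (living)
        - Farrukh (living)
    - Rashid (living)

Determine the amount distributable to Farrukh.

Adaeze takes two-fifths of £3,625,000 = £1,450,000. The remaining £2,175,000 passes to the descendants.
The descendants' portion (£2,175,000) is divided at the children's generation into 5 shares of £435,000. Oren, Yevgeni, and Rashid each take £435,000. The 2 shares of the deceased (Elif and Yannick) are combined into a pool of £870,000.
That pool (£870,000) is divided at the grandchildren's generation equally among Benedek, Flora, Vidar, Aditi, and Farrukh: £174,000 each.

Farrukh receives £174,000.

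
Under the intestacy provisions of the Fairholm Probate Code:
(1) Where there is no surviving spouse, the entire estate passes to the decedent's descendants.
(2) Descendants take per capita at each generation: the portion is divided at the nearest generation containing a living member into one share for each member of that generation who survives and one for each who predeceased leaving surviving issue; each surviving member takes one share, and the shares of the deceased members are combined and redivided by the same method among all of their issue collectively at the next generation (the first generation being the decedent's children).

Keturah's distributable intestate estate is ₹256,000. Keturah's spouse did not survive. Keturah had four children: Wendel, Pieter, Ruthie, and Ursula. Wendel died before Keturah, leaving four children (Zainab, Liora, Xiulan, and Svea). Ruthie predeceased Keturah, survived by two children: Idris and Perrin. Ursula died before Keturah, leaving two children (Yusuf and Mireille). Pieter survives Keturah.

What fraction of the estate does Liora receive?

Liora receives 3/32 of the estate.

The entire ₹256,000 passes to the descendants.
That amount (₹256,000) is divided at the children's generation into 4 shares of ₹64,000. Pieter takes ₹64,000. The 3 shares of the deceased (Wendel, Ruthie, and Ursula) are combined into a pool of ₹192,000.
That pool (₹192,000) is divided at the grandchildren's generation equally among Zainab, Liora, Xiulan, Svea, Idris, Perrin, Yusuf, and Mireille: ₹24,000 each.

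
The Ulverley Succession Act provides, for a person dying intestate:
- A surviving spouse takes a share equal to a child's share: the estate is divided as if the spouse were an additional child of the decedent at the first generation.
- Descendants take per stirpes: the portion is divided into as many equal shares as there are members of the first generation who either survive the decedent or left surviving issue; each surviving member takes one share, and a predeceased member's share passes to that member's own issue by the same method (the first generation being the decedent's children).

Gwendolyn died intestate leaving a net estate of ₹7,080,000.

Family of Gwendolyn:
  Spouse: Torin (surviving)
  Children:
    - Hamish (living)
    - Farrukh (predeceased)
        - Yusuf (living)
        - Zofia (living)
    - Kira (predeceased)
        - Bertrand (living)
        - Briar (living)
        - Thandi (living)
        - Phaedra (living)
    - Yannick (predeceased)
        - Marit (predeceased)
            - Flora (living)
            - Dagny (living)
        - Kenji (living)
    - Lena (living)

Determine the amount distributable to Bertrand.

Bertrand receives ₹295,000.

The spouse counts as an additional share at the children's level, so there are 6 primary shares of ₹1,180,000. Torin takes one such share (₹1,180,000).
The children's combined portion (₹5,900,000) is divided into 5 shares of ₹1,180,000: Hamish and Lena each take ₹1,180,000; Farrukh's ₹1,180,000 share passes to Farrukh's issue; Kira's ₹1,180,000 share passes to Kira's issue; Yannick's ₹1,180,000 share passes to Yannick's issue.
Farrukh's share (₹1,180,000) is divided into 2 shares of ₹590,000: Yusuf and Zofia each take ₹590,000.
Kira's share (₹1,180,000) is divided into 4 shares of ₹295,000: Bertrand, Briar, Thandi, and Phaedra each take ₹295,000.
Yannick's share (₹1,180,000) is divided into 2 shares of ₹590,000: Kenji takes ₹590,000; Marit's ₹590,000 share passes to Marit's issue.
Marit's share (₹590,000) is divided into 2 shares of ₹295,000: Flora and Dagny each take ₹295,000.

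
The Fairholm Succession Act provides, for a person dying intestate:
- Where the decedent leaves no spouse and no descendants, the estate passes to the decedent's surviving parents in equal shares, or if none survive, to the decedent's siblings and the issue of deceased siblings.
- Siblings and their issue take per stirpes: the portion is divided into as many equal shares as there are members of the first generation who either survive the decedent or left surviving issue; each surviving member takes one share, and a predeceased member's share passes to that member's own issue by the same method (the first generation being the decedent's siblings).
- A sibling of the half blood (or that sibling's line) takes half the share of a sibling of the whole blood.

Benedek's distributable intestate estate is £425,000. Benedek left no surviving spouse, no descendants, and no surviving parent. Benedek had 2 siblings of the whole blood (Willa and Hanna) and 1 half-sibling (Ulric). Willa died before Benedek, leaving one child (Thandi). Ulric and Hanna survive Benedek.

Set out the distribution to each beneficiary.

The entire £425,000 passes to the siblings and their issue.
Counting each half-blood sibling's line as half a unit, there are 5/2 units in £425,000, so one unit is £170,000. Whole-blood lines (Willa and Hanna) take £170,000 each; half-blood lines (Ulric) take £85,000 each.
Willa's share (£170,000) passes entirely to Thandi.

Thandi: £170,000; Ulric: £85,000; Hanna: £170,000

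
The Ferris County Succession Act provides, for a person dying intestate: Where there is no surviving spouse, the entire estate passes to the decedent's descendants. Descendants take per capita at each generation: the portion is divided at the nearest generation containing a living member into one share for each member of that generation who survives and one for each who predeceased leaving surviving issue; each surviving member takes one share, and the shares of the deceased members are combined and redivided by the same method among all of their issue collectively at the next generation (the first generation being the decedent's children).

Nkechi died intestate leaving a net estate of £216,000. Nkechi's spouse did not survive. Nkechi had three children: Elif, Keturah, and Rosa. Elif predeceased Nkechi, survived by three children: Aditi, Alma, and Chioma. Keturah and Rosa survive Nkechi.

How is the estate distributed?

The entire £216,000 passes to the descendants.
That amount (£216,000) is divided at the children's generation into 3 shares of £72,000. Keturah and Rosa each take £72,000. The remaining share for the deceased Elif (£72,000) is carried to the next generation.
That pool (£72,000) is divided at the grandchildren's generation equally among Aditi, Alma, and Chioma: £24,000 each.

Aditi: £24,000; Alma: £24,000; Chioma: £24,000; Keturah: £72,000; Rosa: £72,000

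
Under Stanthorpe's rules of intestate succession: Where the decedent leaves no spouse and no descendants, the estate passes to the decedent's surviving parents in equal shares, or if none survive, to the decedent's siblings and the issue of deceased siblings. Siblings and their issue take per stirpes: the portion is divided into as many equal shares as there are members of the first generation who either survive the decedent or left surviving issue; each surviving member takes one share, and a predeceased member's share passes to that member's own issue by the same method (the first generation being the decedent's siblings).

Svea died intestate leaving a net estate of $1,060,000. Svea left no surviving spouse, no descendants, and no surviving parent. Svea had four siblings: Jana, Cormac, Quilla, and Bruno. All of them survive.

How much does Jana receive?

Jana receives $265,000.

The entire $1,060,000 passes to the siblings and their issue.
That amount ($1,060,000) is divided into 4 shares of $265,000: Jana, Cormac, Quilla, and Bruno each take $265,000.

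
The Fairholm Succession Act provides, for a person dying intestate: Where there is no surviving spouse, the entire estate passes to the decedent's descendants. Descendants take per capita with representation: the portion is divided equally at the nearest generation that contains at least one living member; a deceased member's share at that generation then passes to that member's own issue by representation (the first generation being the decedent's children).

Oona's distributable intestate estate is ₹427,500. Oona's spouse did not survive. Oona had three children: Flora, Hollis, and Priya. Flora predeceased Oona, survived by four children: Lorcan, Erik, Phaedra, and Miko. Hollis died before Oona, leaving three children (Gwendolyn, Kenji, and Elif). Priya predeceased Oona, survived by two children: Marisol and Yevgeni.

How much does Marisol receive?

Marisol receives ₹47,500.

The entire ₹427,500 passes to the descendants.
No child survives, so the initial division is made at the grandchildren's generation.
That amount (₹427,500) is divided into 9 shares of ₹47,500: Lorcan, Erik, Phaedra, Miko, Gwendolyn, Kenji, Elif, Marisol, and Yevgeni each take ₹47,500.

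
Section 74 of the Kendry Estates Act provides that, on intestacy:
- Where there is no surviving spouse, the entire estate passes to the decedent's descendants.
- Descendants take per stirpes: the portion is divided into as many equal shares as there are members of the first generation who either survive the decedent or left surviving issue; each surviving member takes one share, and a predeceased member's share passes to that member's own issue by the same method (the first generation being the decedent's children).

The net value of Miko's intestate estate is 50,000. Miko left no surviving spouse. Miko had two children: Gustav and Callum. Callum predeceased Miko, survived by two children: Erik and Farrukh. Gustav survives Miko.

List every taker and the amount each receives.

The entire 50,000 passes to the descendants.
That amount (50,000) is divided into 2 shares of 25,000: Gustav takes 25,000; Callum's 25,000 share passes to Callum's issue.
Callum's share (25,000) is divided into 2 shares of 12,500: Erik and Farrukh each take 12,500.

Gustav: 25,000; Erik: 12,500; Farrukh: 12,500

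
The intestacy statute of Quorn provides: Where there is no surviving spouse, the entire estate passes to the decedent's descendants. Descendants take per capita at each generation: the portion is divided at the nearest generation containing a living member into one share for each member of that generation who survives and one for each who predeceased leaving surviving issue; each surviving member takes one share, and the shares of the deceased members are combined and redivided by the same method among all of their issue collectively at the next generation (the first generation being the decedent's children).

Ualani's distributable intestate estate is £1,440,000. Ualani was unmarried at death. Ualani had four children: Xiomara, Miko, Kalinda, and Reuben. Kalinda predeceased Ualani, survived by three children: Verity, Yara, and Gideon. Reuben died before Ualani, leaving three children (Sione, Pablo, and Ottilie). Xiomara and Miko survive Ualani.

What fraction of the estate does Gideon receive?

The entire £1,440,000 passes to the descendants.
That amount (£1,440,000) is divided at the children's generation into 4 shares of £360,000. Xiomara and Miko each take £360,000. The 2 shares of the deceased (Kalinda and Reuben) are combined into a pool of £720,000.
That pool (£720,000) is divided at the grandchildren's generation equally among Verity, Yara, Gideon, Sione, Pablo, and Ottilie: £120,000 each.

Gideon receives 1/12 of the estate.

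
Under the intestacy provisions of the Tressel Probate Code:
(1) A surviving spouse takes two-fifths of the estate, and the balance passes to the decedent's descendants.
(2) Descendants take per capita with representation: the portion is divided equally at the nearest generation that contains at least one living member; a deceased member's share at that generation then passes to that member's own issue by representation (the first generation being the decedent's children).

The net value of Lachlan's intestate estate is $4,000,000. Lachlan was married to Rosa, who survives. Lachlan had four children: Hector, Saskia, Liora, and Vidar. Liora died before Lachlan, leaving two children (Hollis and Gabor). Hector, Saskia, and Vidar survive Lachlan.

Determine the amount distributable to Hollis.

Hollis receives $300,000.

Rosa takes two-fifths of $4,000,000 = $1,600,000. The remaining $2,400,000 passes to the descendants.
The descendants' portion ($2,400,000) is divided into 4 shares of $600,000: Hector, Saskia, and Vidar each take $600,000; Liora's $600,000 share passes to Liora's issue.
Liora's share ($600,000) is divided into 2 shares of $300,000: Hollis and Gabor each take $300,000.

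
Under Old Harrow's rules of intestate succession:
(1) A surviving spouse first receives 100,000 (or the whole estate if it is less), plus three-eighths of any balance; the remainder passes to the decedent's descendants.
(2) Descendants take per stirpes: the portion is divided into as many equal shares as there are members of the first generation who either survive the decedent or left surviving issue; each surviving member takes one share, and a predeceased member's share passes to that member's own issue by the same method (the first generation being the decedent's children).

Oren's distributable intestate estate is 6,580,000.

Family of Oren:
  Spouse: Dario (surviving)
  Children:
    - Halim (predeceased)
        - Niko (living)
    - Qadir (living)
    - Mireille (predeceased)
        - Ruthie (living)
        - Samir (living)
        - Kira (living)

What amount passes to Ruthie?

Ruthie receives 450,000.

Dario first takes 100,000, leaving a balance of 6,480,000. Dario then takes three-eighths of the balance (2,430,000), for a total of 2,530,000. The remaining 4,050,000 passes to the descendants.
The descendants' portion (4,050,000) is divided into 3 shares of 1,350,000: Qadir takes 1,350,000; Halim's 1,350,000 share passes to Halim's issue; Mireille's 1,350,000 share passes to Mireille's issue.
Halim's share (1,350,000) passes entirely to Niko.
Mireille's share (1,350,000) is divided into 3 shares of 450,000: Ruthie, Samir, and Kira each take 450,000.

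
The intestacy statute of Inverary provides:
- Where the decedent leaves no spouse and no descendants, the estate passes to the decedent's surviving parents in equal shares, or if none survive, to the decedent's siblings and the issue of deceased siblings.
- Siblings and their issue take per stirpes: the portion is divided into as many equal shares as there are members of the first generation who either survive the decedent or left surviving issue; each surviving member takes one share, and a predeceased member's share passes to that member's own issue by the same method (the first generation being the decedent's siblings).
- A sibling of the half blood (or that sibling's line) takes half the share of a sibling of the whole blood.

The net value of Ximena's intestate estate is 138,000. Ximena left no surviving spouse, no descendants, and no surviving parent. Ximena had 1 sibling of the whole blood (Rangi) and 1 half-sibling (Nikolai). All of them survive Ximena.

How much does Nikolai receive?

Nikolai receives 46,000.

The entire 138,000 passes to the siblings and their issue.
Counting each half-blood sibling's line as half a unit, there are 3/2 units in 138,000, so one unit is 92,000. Whole-blood lines (Rangi) take 92,000 each; half-blood lines (Nikolai) take 46,000 each.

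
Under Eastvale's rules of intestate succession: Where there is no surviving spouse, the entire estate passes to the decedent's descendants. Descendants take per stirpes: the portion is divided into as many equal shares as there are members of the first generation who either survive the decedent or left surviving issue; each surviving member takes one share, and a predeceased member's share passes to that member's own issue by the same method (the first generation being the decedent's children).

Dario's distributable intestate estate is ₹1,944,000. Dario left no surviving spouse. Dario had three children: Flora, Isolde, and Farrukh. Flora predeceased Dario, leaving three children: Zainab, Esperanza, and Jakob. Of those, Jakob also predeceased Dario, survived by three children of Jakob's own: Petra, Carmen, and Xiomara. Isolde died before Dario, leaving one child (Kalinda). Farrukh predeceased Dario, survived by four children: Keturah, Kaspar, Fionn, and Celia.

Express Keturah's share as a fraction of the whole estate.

Keturah receives 1/12 of the estate.

The entire ₹1,944,000 passes to the descendants.
That amount (₹1,944,000) is divided into 3 shares of ₹648,000: Flora's ₹648,000 share passes to Flora's issue; Isolde's ₹648,000 share passes to Isolde's issue; Farrukh's ₹648,000 share passes to Farrukh's issue.
Flora's share (₹648,000) is divided into 3 shares of ₹216,000: Zainab and Esperanza each take ₹216,000; Jakob's ₹216,000 share passes to Jakob's issue.
Jakob's share (₹216,000) is divided into 3 shares of ₹72,000: Petra, Carmen, and Xiomara each take ₹72,000.
Isolde's share (₹648,000) passes entirely to Kalinda.
Farrukh's share (₹648,000) is divided into 4 shares of ₹162,000: Keturah, Kaspar, Fionn, and Celia each take ₹162,000.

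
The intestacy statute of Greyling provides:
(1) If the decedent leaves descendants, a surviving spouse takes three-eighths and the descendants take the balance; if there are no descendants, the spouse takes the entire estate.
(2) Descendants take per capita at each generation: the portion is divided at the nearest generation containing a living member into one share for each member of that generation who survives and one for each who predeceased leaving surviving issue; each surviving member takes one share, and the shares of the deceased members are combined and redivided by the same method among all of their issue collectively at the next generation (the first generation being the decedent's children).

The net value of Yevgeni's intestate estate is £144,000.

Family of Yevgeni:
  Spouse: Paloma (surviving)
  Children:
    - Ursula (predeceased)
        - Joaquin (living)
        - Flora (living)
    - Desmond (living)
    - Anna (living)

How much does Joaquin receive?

Paloma takes three-eighths of £144,000 = £54,000. The remaining £90,000 passes to the descendants.
The descendants' portion (£90,000) is divided at the children's generation into 3 shares of £30,000. Desmond and Anna each take £30,000. The remaining share for the deceased Ursula (£30,000) is carried to the next generation.
That pool (£30,000) is divided at the grandchildren's generation equally among Joaquin and Flora: £15,000 each.

Joaquin receives £15,000.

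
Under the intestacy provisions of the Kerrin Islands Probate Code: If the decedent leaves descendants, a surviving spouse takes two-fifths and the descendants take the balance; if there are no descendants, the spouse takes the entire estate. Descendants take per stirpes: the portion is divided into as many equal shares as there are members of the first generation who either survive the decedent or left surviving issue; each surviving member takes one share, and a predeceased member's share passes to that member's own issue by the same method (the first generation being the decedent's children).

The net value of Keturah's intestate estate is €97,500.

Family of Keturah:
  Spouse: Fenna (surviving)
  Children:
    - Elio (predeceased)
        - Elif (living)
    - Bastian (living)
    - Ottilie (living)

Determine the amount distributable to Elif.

Elif receives €19,500.

Fenna takes two-fifths of €97,500 = €39,000. The remaining €58,500 passes to the descendants.
The descendants' portion (€58,500) is divided into 3 shares of €19,500: Bastian and Ottilie each take €19,500; Elio's €19,500 share passes to Elio's issue.
Elio's share (€19,500) passes entirely to Elif.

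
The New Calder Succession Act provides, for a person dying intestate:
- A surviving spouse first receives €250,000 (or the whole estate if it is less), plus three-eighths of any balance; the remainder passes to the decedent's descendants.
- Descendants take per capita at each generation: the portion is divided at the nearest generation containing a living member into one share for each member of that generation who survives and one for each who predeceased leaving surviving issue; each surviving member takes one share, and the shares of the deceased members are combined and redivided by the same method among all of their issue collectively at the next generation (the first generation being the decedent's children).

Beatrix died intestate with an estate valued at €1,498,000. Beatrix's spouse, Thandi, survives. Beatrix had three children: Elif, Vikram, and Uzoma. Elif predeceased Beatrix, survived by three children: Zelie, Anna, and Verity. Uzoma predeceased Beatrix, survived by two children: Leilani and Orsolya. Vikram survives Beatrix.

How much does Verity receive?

Thandi first takes €250,000, leaving a balance of €1,248,000. Thandi then takes three-eighths of the balance (€468,000), for a total of €718,000. The remaining €780,000 passes to the descendants.
The descendants' portion (€780,000) is divided at the children's generation into 3 shares of €260,000. Vikram takes €260,000. The 2 shares of the deceased (Elif and Uzoma) are combined into a pool of €520,000.
That pool (€520,000) is divided at the grandchildren's generation equally among Zelie, Anna, Verity, Leilani, and Orsolya: €104,000 each.

Verity receives €104,000.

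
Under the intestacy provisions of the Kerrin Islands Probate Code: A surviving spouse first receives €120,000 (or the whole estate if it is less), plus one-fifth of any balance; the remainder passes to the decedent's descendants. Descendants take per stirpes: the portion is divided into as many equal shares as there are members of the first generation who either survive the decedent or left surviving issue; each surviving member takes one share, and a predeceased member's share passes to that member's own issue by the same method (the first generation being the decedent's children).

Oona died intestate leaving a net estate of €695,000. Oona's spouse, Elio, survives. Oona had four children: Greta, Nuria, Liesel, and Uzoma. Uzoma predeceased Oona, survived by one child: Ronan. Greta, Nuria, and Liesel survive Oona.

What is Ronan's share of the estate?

Ronan receives €115,000.

Elio first takes €120,000, leaving a balance of €575,000. Elio then takes one-fifth of the balance (€115,000), for a total of €235,000. The remaining €460,000 passes to the descendants.
The descendants' portion (€460,000) is divided into 4 shares of €115,000: Greta, Nuria, and Liesel each take €115,000; Uzoma's €115,000 share passes to Uzoma's issue.
Uzoma's share (€115,000) passes entirely to Ronan.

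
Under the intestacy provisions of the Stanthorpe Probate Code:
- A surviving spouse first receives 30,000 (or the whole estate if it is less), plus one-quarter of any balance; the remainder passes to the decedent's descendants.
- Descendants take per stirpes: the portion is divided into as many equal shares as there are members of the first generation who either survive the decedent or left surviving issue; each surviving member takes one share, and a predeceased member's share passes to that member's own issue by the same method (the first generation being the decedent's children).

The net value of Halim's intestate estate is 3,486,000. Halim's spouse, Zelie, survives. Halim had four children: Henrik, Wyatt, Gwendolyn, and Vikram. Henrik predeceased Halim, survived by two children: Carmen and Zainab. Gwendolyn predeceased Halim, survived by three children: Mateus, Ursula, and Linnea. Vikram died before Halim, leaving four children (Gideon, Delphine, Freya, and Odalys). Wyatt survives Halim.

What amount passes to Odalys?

Zelie first takes 30,000, leaving a balance of 3,456,000. Zelie then takes one-quarter of the balance (864,000), for a total of 894,000. The remaining 2,592,000 passes to the descendants.
The descendants' portion (2,592,000) is divided into 4 shares of 648,000: Wyatt takes 648,000; Henrik's 648,000 share passes to Henrik's issue; Gwendolyn's 648,000 share passes to Gwendolyn's issue; Vikram's 648,000 share passes to Vikram's issue.
Henrik's share (648,000) is divided into 2 shares of 324,000: Carmen and Zainab each take 324,000.
Gwendolyn's share (648,000) is divided into 3 shares of 216,000: Mateus, Ursula, and Linnea each take 216,000.
Vikram's share (648,000) is divided into 4 shares of 162,000: Gideon, Delphine, Freya, and Odalys each take 162,000.

Odalys receives 162,000.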